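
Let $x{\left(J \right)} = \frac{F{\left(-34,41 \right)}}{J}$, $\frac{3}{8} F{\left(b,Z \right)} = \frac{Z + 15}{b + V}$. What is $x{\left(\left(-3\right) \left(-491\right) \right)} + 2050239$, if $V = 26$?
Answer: $\frac{9060006085}{4419} \approx 2.0502 \cdot 10^{6}$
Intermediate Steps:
$F{\left(b,Z \right)} = \frac{8 \left(15 + Z\right)}{3 \left(26 + b\right)}$ ($F{\left(b,Z \right)} = \frac{8 \frac{Z + 15}{b + 26}}{3} = \frac{8 \frac{15 + Z}{26 + b}}{3} = \frac{8 \left(15 + Z\right)}{3 \left(26 + b\right)}$)
$x{\left(J \right)} = - \frac{56}{3 J}$ ($x{\left(J \right)} = \frac{\frac{8}{3} \frac{1}{26 - 34} \left(15 + 41\right)}{J} = \frac{\frac{8}{3} \frac{1}{-8} \cdot 56}{J} = \frac{\frac{8}{3} \left(- \frac{1}{8}\right) 56}{J} = - \frac{56}{3 J}$)
$x{\left(\left(-3\right) \left(-491\right) \right)} + 2050239 = - \frac{56}{3 \left(\left(-3\right) \left(-491\right)\right)} + 2050239 = - \frac{56}{3 \cdot 1473} + 2050239 = \left(- \frac{56}{3}\right) \frac{1}{1473} + 2050239 = - \frac{56}{4419} + 2050239 = \frac{9060006085}{4419}$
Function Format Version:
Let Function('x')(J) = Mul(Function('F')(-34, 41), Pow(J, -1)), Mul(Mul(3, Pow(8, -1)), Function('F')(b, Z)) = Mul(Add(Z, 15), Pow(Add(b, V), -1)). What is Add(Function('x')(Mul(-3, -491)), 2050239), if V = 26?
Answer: Rational(9060006085, 4419) ≈ 2.0502e+6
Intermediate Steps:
Function('F')(b, Z) = Mul(Rational(8, 3), Pow(Add(26, b), -1), Add(15, Z)) (Function('F')(b, Z) = Mul(Rational(8, 3), Mul(Add(Z, 15), Pow(Add(b, 26), -1))) = Mul(Rational(8, 3), Mul(Add(15, Z), Pow(Add(26, b), -1))) = Mul(Rational(8, 3), Mul(Pow(Add(26, b), -1), Add(15, Z))) = Mul(Rational(8, 3), Pow(Add(26, b), -1), Add(15, Z)))
Function('x')(J) = Mul(Rational(-56, 3), Pow(J, -1)) (Function('x')(J) = Mul(Mul(Rational(8, 3), Pow(Add(26, -34), -1), Add(15, 41)), Pow(J, -1)) = Mul(Mul(Rational(8, 3), Pow(-8, -1), 56), Pow(J, -1)) = Mul(Mul(Rational(8, 3), Rational(-1, 8), 56), Pow(J, -1)) = Mul(Rational(-56, 3), Pow(J, -1)))
Add(Function('x')(Mul(-3, -491)), 2050239) = Add(Mul(Rational(-56, 3), Pow(Mul(-3, -491), -1)), 2050239) = Add(Mul(Rational(-56, 3), Pow(1473, -1)), 2050239) = Add(Mul(Rational(-56, 3), Rational(1, 1473)), 2050239) = Add(Rational(-56, 4419), 2050239) = Rational(9060006085, 4419)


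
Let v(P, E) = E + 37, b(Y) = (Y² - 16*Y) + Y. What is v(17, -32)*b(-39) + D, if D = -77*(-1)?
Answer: 10607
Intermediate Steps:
b(Y) = Y² - 15*Y
v(P, E) = 37 + E
D = 77
v(17, -32)*b(-39) + D = (37 - 32)*(-39*(-15 - 39)) + 77 = 5*(-39*(-54)) + 77 = 5*2106 + 77 = 10530 + 77 = 10607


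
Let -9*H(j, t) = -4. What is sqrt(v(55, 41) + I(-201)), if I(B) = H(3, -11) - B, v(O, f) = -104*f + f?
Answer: I*sqrt(36194)/3 ≈ 63.416*I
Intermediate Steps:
H(j, t) = 4/9 (H(j, t) = -1/9*(-4) = 4/9)
v(O, f) = -103*f
I(B) = 4/9 - B
sqrt(v(55, 41) + I(-201)) = sqrt(-103*41 + (4/9 - 1*(-201))) = sqrt(-4223 + (4/9 + 201)) = sqrt(-4223 + 1813/9) = sqrt(-36194/9) = I*sqrt(36194)/3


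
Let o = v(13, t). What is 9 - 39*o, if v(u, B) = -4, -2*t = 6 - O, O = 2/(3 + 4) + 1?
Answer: 165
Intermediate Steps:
O = 9/7 (O = 2/7 + 1 = 9/7 ≈ 1.2857)
t = -33/14 (t = -(6 - 1*9/7)/2 = -(6 - 9/7)/2 = -½*33/7 = -33/14 ≈ -2.3571)
o = -4
9 - 39*o = 9 - 39*(-4) = 9 + 156 = 165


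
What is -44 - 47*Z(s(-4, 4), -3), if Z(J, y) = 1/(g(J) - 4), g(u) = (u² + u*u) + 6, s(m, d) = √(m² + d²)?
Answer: -2951/66 ≈ -44.712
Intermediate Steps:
s(m, d) = √(d² + m²)
g(u) = 6 + 2*u² (g(u) = (u² + u²) + 6 = 2*u² + 6 = 6 + 2*u²)
Z(J, y) = 1/(2 + 2*J²) (Z(J, y) = 1/((6 + 2*J²) - 4) = 1/(2 + 2*J²))
-44 - 47*Z(s(-4, 4), -3) = -44 - 47/(2*(1 + (√(4² + (-4)²))²)) = -44 - 47/(2*(1 + (√(16 + 16))²)) = -44 - 47/(2*(1 + (√32)²)) = -44 - 47/(2*(1 + (4*√2)²)) = -44 - 47/(2*(1 + 32)) = -44 - 47/(2*33) = -44 - 47*1/66 = -44 - 47/66 = -2951/66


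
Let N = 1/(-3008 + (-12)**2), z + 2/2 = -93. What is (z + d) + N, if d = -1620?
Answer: -4908897/2864 ≈ -1714.0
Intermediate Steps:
z = -94 (z = -1 - 93 = -94)
N = -1/2864 (N = 1/(-3008 + 144) = 1/(-2864) = -1/2864 ≈ -0.00034916)
(z + d) + N = (-94 - 1620) - 1/2864 = -1714 - 1/2864 = -4908897/2864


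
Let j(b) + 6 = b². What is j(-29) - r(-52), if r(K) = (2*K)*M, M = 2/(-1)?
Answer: 627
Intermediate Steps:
M = -2 (M = 2*(-1) = -2)
r(K) = -4*K (r(K) = (2*K)*(-2) = -4*K)
j(b) = -6 + b²
j(-29) - r(-52) = (-6 + (-29)²) - (-4)*(-52) = (-6 + 841) - 1*208 = 835 - 208 = 627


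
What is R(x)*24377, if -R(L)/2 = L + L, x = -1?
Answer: 97508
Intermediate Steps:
R(L) = -4*L (R(L) = -2*(L + L) = -4*L)
R(x)*24377 = -4*(-1)*24377 = 4*24377 = 97508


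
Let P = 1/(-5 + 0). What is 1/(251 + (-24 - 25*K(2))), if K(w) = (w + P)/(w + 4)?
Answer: 2/439 ≈ 0.0045558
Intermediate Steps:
P = -1/5 (P = 1/(-5) = -1/5 ≈ -0.20000)
K(w) = (-1/5 + w)/(4 + w) (K(w) = (w - 1/5)/(w + 4) = (-1/5 + w)/(4 + w))
1/(251 + (-24 - 25*K(2))) = 1/(251 + (-24 - 25*(-1/5 + 2)/(4 + 2))) = 1/(251 + (-24 - 25*9/(6*5))) = 1/(251 + (-24 - 25*3/10)) = 1/(251 + (-24 - 15/2)) = 1/(251 - 63/2) = 1/(439/2) = 2/439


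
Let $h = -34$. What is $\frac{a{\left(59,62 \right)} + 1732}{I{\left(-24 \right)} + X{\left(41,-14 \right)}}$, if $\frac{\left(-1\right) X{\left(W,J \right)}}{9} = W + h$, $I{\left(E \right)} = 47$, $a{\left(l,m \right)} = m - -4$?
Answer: $- \frac{899}{8} \approx -112.38$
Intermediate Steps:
$a{\left(l,m \right)} = 4 + m$ ($a{\left(l,m \right)} = m + 4 = 4 + m$)
$X{\left(W,J \right)} = 306 - 9 W$ ($X{\left(W,J \right)} = - 9 \left(W - 34\right) = - 9 \left(-34 + W\right) = 306 - 9 W$)
$\frac{a{\left(59,62 \right)} + 1732}{I{\left(-24 \right)} + X{\left(41,-14 \right)}} = \frac{\left(4 + 62\right) + 1732}{47 + \left(306 - 369\right)} = \frac{66 + 1732}{47 + \left(306 - 369\right)} = \frac{1798}{47 - 63} = \frac{1798}{-16} = 1798 \left(- \frac{1}{16}\right) = - \frac{899}{8}$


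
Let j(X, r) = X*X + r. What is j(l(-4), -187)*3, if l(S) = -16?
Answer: 207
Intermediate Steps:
j(X, r) = r + X**2 (j(X, r) = X**2 + r = r + X**2)
j(l(-4), -187)*3 = (-187 + (-16)**2)*3 = (-187 + 256)*3 = 69*3 = 207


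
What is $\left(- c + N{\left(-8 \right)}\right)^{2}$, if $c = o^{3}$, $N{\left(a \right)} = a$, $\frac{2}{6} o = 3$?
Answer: $543169$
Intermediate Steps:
$o = 9$ ($o = 3 \cdot 3 = 9$)
$c = 729$ ($c = 9^{3} = 729$)
$\left(- c + N{\left(-8 \right)}\right)^{2} = \left(\left(-1\right) 729 - 8\right)^{2} = \left(-729 - 8\right)^{2} = \left(-737\right)^{2} = 543169$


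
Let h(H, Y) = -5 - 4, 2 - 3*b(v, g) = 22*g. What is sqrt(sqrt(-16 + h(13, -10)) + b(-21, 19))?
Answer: sqrt(-1248 + 45*I)/3 ≈ 0.21227 + 11.778*I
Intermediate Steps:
b(v, g) = 2/3 - 22*g/3
h(H, Y) = -9
sqrt(sqrt(-16 + h(13, -10)) + b(-21, 19)) = sqrt(sqrt(-16 - 9) + (2/3 - 22/3*19)) = sqrt(sqrt(-25) + (2/3 - 418/3)) = sqrt(5*I - 416/3) = sqrt(-416/3 + 5*I)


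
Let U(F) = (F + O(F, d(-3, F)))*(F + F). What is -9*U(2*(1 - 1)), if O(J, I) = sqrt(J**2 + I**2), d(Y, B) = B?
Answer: 0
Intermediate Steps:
O(J, I) = sqrt(I**2 + J**2)
U(F) = 2*F*(F + sqrt(2)*sqrt(F**2)) (U(F) = (F + sqrt(F**2 + F**2))*(F + F) = (F + sqrt(2*F**2))*(2*F) = (F + sqrt(2)*sqrt(F**2))*(2*F) = 2*F*(F + sqrt(2)*sqrt(F**2)))
-9*U(2*(1 - 1)) = -18*2*(1 - 1)*(2*(1 - 1) + sqrt(2)*sqrt((2*(1 - 1))**2)) = -18*2*0*(2*0 + sqrt(2)*sqrt((2*0)**2)) = -18*0*(0 + sqrt(2)*sqrt(0**2)) = -18*0*(0 + sqrt(2)*sqrt(0)) = -18*0*(0 + sqrt(2)*0) = -18*0*(0 + 0) = -18*0*0 = -9*0 = 0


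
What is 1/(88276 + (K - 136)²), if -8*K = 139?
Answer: 64/7155193 ≈ 8.9446e-6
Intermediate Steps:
K = -139/8 (K = -⅛*139 = -139/8 ≈ -17.375)
1/(88276 + (K - 136)²) = 1/(88276 + (-139/8 - 136)²) = 1/(88276 + (-1227/8)²) = 1/(88276 + 1505529/64) = 1/(7155193/64) = 64/7155193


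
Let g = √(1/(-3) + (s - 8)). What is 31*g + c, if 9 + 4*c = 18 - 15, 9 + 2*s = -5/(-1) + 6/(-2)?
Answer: -3/2 + 31*I*√426/6 ≈ -1.5 + 106.64*I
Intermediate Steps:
s = -7/2 (s = -9/2 + (-5/(-1) + 6/(-2))/2 = -9/2 + (-5*(-1) + 6*(-½))/2 = -9/2 + (5 - 3)/2 = -9/2 + (½)*2 = -9/2 + 1 = -7/2 ≈ -3.5000)
c = -3/2 (c = -9/4 + (18 - 15)/4 = -9/4 + (¼)*3 = -9/4 + ¾ = -3/2 ≈ -1.5000)
g = I*√426/6 (g = √(1/(-3) + (-7/2 - 8)) = √(-⅓ - 23/2) = √(-71/6) = I*√426/6 ≈ 3.44*I)
31*g + c = 31*(I*√426/6) - 3/2 = 31*I*√426/6 - 3/2 = -3/2 + 31*I*√426/6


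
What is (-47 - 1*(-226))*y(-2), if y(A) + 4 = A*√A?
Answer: -716 - 358*I*√2 ≈ -716.0 - 506.29*I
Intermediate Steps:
y(A) = -4 + A^(3/2) (y(A) = -4 + A*√A = -4 + A^(3/2))
(-47 - 1*(-226))*y(-2) = (-47 - 1*(-226))*(-4 + (-2)^(3/2)) = (-47 + 226)*(-4 - 2*I*√2) = 179*(-4 - 2*I*√2) = -716 - 358*I*√2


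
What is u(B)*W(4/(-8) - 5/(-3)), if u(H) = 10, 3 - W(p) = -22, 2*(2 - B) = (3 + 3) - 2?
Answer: 250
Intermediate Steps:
B = 0 (B = 2 - ((3 + 3) - 2)/2 = 2 - (6 - 2)/2 = 2 - ½*4 = 2 - 2 = 0)
W(p) = 25 (W(p) = 3 - 1*(-22) = 3 + 22 = 25)
u(B)*W(4/(-8) - 5/(-3)) = 10*25 = 250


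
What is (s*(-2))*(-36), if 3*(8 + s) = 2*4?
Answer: -384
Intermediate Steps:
s = -16/3 (s = -8 + (2*4)/3 = -8 + (⅓)*8 = -8 + 8/3 = -16/3 ≈ -5.3333)
(s*(-2))*(-36) = -16/3*(-2)*(-36) = (32/3)*(-36) = -384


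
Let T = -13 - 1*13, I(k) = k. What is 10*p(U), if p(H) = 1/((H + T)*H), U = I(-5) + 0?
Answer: 2/31 ≈ 0.064516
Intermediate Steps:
T = -26 (T = -13 - 13 = -26)
U = -5 (U = -5 + 0 = -5)
p(H) = 1/(H*(-26 + H)) (p(H) = 1/((H - 26)*H) = 1/((-26 + H)*H) = 1/(H*(-26 + H)))
10*p(U) = 10*(1/((-5)*(-26 - 5))) = 10*(-⅕/(-31)) = 10*(-⅕*(-1/31)) = 10*(1/155) = 2/31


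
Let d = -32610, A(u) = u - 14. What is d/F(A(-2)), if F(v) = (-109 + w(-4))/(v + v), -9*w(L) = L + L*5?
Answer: -3130560/319 ≈ -9813.7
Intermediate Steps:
A(u) = -14 + u
w(L) = -2*L/3 (w(L) = -(L + L*5)/9 = -(L + 5*L)/9 = -2*L/3)
F(v) = -319/(6*v) (F(v) = (-109 - ⅔*(-4))/(v + v) = (-109 + 8/3)/((2*v)) = -319/(6*v))
d/F(A(-2)) = -32610/((-319/(6*(-14 - 2)))) = -32610/((-319/6/(-16))) = -32610/((-319/6*(-1/16))) = -32610/319/96 = -32610*96/319 = -3130560/319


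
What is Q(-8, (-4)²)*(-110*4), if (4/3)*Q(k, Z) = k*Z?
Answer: 42240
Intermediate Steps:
Q(k, Z) = 3*Z*k/4 (Q(k, Z) = 3*(k*Z)/4 = 3*(Z*k)/4 = 3*Z*k/4)
Q(-8, (-4)²)*(-110*4) = ((¾)*(-4)²*(-8))*(-110*4) = ((¾)*16*(-8))*(-440) = -96*(-440) = 42240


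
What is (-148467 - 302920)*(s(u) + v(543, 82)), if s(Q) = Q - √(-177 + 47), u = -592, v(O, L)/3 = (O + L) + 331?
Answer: -1027356812 + 451387*I*√130 ≈ -1.0274e+9 + 5.1466e+6*I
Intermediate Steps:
v(O, L) = 993 + 3*L + 3*O (v(O, L) = 3*((O + L) + 331) = 3*((L + O) + 331) = 3*(331 + L + O) = 993 + 3*L + 3*O)
s(Q) = Q - I*√130 (s(Q) = Q - √(-130) = Q - I*√130)
(-148467 - 302920)*(s(u) + v(543, 82)) = (-148467 - 302920)*((-592 - I*√130) + (993 + 3*82 + 3*543)) = -451387*((-592 - I*√130) + (993 + 246 + 1629)) = -451387*((-592 - I*√130) + 2868) = -451387*(2276 - I*√130) = -1027356812 + 451387*I*√130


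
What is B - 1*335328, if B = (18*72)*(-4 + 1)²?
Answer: -323664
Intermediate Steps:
B = 11664 (B = 1296*(-3)² = 1296*9 = 11664)
B - 1*335328 = 11664 - 1*335328 = 11664 - 335328 = -323664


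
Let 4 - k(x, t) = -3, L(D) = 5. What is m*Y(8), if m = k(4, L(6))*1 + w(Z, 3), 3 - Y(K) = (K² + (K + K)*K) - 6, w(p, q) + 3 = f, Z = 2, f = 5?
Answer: -1647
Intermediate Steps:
k(x, t) = 7 (k(x, t) = 4 - 1*(-3) = 4 + 3 = 7)
w(p, q) = 2 (w(p, q) = -3 + 5 = 2)
Y(K) = 9 - 3*K² (Y(K) = 3 - ((K² + (K + K)*K) - 6) = 3 - ((K² + (2*K)*K) - 6) = 3 - ((K² + 2*K²) - 6) = 3 - (3*K² - 6) = 3 - (-6 + 3*K²) = 3 + (6 - 3*K²) = 9 - 3*K²)
m = 9 (m = 7*1 + 2 = 7 + 2 = 9)
m*Y(8) = 9*(9 - 3*8²) = 9*(9 - 3*64) = 9*(9 - 192) = 9*(-183) = -1647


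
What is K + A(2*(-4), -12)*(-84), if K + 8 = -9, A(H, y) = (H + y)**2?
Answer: -33617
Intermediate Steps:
K = -17 (K = -8 - 9 = -17)
K + A(2*(-4), -12)*(-84) = -17 + (2*(-4) - 12)**2*(-84) = -17 + (-8 - 12)**2*(-84) = -17 + (-20)**2*(-84) = -17 + 400*(-84) = -17 - 33600 = -33617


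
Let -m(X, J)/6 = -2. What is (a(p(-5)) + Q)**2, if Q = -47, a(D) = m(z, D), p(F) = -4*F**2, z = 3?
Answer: 1225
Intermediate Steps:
m(X, J) = 12 (m(X, J) = -6*(-2) = 12)
a(D) = 12
(a(p(-5)) + Q)**2 = (12 - 47)**2 = (-35)**2 = 1225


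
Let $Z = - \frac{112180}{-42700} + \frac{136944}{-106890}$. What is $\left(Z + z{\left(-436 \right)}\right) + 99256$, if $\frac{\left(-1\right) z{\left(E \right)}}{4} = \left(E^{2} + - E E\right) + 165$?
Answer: $\frac{107147214857}{1086715} \approx 98597.0$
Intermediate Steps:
$z{\left(E \right)} = -660$ ($z{\left(E \right)} = - 4 \left(\left(E^{2} + - E E\right) + 165\right) = - 4 \left(\left(E^{2} - E^{2}\right) + 165\right) = - 4 \left(0 + 165\right) = \left(-4\right) 165 = -660$)
$Z = \frac{1462717}{1086715}$ ($Z = \left(-112180\right) \left(- \frac{1}{42700}\right) + 136944 \left(- \frac{1}{106890}\right) = \frac{5609}{2135} - \frac{22824}{17815} = \frac{1462717}{1086715} \approx 1.346$)
$\left(Z + z{\left(-436 \right)}\right) + 99256 = \left(\frac{1462717}{1086715} - 660\right) + 99256 = - \frac{715769183}{1086715} + 99256 = \frac{107147214857}{1086715}$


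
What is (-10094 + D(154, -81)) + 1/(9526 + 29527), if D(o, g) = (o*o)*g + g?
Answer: -75418021062/39053 ≈ -1.9312e+6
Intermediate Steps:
D(o, g) = g + g*o² (D(o, g) = o²*g + g = g*o² + g = g + g*o²)
(-10094 + D(154, -81)) + 1/(9526 + 29527) = (-10094 - 81*(1 + 154²)) + 1/(9526 + 29527) = (-10094 - 81*(1 + 23716)) + 1/39053 = (-10094 - 81*23717) + 1/39053 = (-10094 - 1921077) + 1/39053 = -1931171 + 1/39053 = -75418021062/39053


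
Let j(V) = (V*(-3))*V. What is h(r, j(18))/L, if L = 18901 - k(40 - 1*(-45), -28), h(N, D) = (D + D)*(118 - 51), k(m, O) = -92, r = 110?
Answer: -43416/6331 ≈ -6.8577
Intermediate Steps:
j(V) = -3*V**2 (j(V) = (-3*V)*V = -3*V**2)
h(N, D) = 134*D (h(N, D) = (2*D)*67 = 134*D)
L = 18993 (L = 18901 - 1*(-92) = 18901 + 92 = 18993)
h(r, j(18))/L = (134*(-3*18**2))/18993 = (134*(-3*324))*(1/18993) = (134*(-972))*(1/18993) = -130248*1/18993 = -43416/6331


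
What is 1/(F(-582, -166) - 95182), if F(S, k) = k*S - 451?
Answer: 1/979 ≈ 0.0010215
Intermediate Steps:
F(S, k) = -451 + S*k (F(S, k) = S*k - 451 = -451 + S*k)
1/(F(-582, -166) - 95182) = 1/((-451 - 582*(-166)) - 95182) = 1/((-451 + 96612) - 95182) = 1/(96161 - 95182) = 1/979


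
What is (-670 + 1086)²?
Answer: 173056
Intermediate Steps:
(-670 + 1086)² = 416² = 173056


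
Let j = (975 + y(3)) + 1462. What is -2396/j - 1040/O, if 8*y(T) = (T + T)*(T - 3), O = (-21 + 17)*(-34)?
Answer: -357542/41429 ≈ -8.6302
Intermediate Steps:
O = 136 (O = -4*(-34) = 136)
y(T) = T*(-3 + T)/4 (y(T) = ((T + T)*(T - 3))/8 = ((2*T)*(-3 + T))/8 = (2*T*(-3 + T))/8 = T*(-3 + T)/4)
j = 2437 (j = (975 + (¼)*3*(-3 + 3)) + 1462 = (975 + (¼)*3*0) + 1462 = (975 + 0) + 1462 = 975 + 1462 = 2437)
-2396/j - 1040/O = -2396/2437 - 1040/136 = -2396*1/2437 - 1040*1/136 = -2396/2437 - 130/17 = -357542/41429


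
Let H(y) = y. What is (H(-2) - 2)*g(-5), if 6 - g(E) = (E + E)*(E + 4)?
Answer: 16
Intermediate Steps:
g(E) = 6 - 2*E*(4 + E) (g(E) = 6 - (E + E)*(E + 4) = 6 - 2*E*(4 + E))
(H(-2) - 2)*g(-5) = (-2 - 2)*(6 - 8*(-5) - 2*(-5)²) = -4*(6 + 40 - 2*25) = -4*(6 + 40 - 50) = -4*(-4) = 16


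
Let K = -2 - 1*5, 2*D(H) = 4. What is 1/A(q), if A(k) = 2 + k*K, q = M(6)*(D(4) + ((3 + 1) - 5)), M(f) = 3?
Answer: -1/19 ≈ -0.052632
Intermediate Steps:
D(H) = 2 (D(H) = (½)*4 = 2)
K = -7 (K = -2 - 5 = -7)
q = 3 (q = 3*(2 + ((3 + 1) - 5)) = 3*(2 + (4 - 5)) = 3*(2 - 1) = 3*1 = 3)
A(k) = 2 - 7*k (A(k) = 2 + k*(-7) = 2 - 7*k)
1/A(q) = 1/(2 - 7*3) = 1/(2 - 21) = 1/(-19) = -1/19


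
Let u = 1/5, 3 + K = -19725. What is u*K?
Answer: -19728/5 ≈ -3945.6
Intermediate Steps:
K = -19728 (K = -3 - 19725 = -19728)
u = ⅕ (u = 1*(⅕) = ⅕ ≈ 0.20000)
u*K = (⅕)*(-19728) = -19728/5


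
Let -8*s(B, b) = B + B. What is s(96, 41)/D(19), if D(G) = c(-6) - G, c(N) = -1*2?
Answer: 8/7 ≈ 1.1429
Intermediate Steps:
s(B, b) = -B/4 (s(B, b) = -(B + B)/8 = -B/4)
c(N) = -2
D(G) = -2 - G
s(96, 41)/D(19) = (-1/4*96)/(-2 - 1*19) = -24/(-2 - 19) = -24/(-21) = -24*(-1/21) = 8/7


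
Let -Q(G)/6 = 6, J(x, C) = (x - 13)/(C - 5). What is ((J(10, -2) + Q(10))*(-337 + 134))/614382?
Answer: 2407/204794 ≈ 0.011753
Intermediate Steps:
J(x, C) = (-13 + x)/(-5 + C)
Q(G) = -36 (Q(G) = -6*6 = -36)
((J(10, -2) + Q(10))*(-337 + 134))/614382 = (((-13 + 10)/(-5 - 2) - 36)*(-337 + 134))/614382 = ((-3/(-7) - 36)*(-203))*(1/614382) = ((-⅐*(-3) - 36)*(-203))*(1/614382) = ((3/7 - 36)*(-203))*(1/614382) = -249/7*(-203)*(1/614382) = 7221*(1/614382) = 2407/204794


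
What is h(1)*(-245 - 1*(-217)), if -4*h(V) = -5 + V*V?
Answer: -28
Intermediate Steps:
h(V) = 5/4 - V**2/4 (h(V) = -(-5 + V*V)/4 = -(-5 + V**2)/4 = 5/4 - V**2/4)
h(1)*(-245 - 1*(-217)) = (5/4 - 1/4*1**2)*(-245 - 1*(-217)) = (5/4 - 1/4*1)*(-245 + 217) = (5/4 - 1/4)*(-28) = 1*(-28) = -28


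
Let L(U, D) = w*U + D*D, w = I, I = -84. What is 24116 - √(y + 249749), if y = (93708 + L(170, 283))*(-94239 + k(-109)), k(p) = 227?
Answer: 24116 - I*√14996262455 ≈ 24116.0 - 1.2246e+5*I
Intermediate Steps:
w = -84
L(U, D) = D² - 84*U (L(U, D) = -84*U + D*D = -84*U + D² = D² - 84*U)
y = -14996512204 (y = (93708 + (283² - 84*170))*(-94239 + 227) = (93708 + (80089 - 14280))*(-94012) = (93708 + 65809)*(-94012) = 159517*(-94012) = -14996512204)
24116 - √(y + 249749) = 24116 - √(-14996512204 + 249749) = 24116 - √(-14996262455) = 24116 - I*√14996262455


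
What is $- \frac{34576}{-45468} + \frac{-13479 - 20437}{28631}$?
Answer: $- \frac{138036808}{325448577} \approx -0.42414$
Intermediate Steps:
$- \frac{34576}{-45468} + \frac{-13479 - 20437}{28631} = \left(-34576\right) \left(- \frac{1}{45468}\right) - \frac{33916}{28631} = \frac{8644}{11367} - \frac{33916}{28631} = - \frac{138036808}{325448577}$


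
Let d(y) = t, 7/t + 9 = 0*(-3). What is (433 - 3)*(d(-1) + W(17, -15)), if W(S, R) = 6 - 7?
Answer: -6880/9 ≈ -764.44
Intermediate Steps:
W(S, R) = -1
t = -7/9 (t = 7/(-9 + 0*(-3)) = 7/(-9 + 0) = 7/(-9) = 7*(-⅑) = -7/9 ≈ -0.77778)
d(y) = -7/9
(433 - 3)*(d(-1) + W(17, -15)) = (433 - 3)*(-7/9 - 1) = 430*(-16/9) = -6880/9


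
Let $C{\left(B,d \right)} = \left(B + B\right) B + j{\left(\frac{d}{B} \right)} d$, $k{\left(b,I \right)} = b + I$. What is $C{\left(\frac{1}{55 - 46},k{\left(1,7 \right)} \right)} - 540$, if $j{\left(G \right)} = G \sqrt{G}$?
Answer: $- \frac{43738}{81} + 3456 \sqrt{2} \approx 4347.5$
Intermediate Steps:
$k{\left(b,I \right)} = I + b$
$j{\left(G \right)} = G^{\frac{3}{2}}$
$C{\left(B,d \right)} = 2 B^{2} + d \left(\frac{d}{B}\right)^{\frac{3}{2}}$ ($C{\left(B,d \right)} = \left(B + B\right) B + \left(\frac{d}{B}\right)^{\frac{3}{2}} d = 2 B B + d \left(\frac{d}{B}\right)^{\frac{3}{2}} = 2 B^{2} + d \left(\frac{d}{B}\right)^{\frac{3}{2}}$)
$C{\left(\frac{1}{55 - 46},k{\left(1,7 \right)} \right)} - 540 = \left(2 \left(\frac{1}{55 - 46}\right)^{2} + \left(7 + 1\right) \left(\frac{7 + 1}{\frac{1}{55 - 46}}\right)^{\frac{3}{2}}\right) - 540 = \left(2 \left(\frac{1}{9}\right)^{2} + 8 \left(\frac{8}{\frac{1}{9}}\right)^{\frac{3}{2}}\right) - 540 = \left(\frac{2}{81} + 8 \left(8 \frac{1}{\frac{1}{9}}\right)^{\frac{3}{2}}\right) - 540 = \left(2 \cdot \frac{1}{81} + 8 \left(8 \cdot 9\right)^{\frac{3}{2}}\right) - 540 = \left(\frac{2}{81} + 8 \cdot 72^{\frac{3}{2}}\right) - 540 = \left(\frac{2}{81} + 8 \cdot 432 \sqrt{2}\right) - 540 = \left(\frac{2}{81} + 3456 \sqrt{2}\right) - 540 = - \frac{43738}{81} + 3456 \sqrt{2}$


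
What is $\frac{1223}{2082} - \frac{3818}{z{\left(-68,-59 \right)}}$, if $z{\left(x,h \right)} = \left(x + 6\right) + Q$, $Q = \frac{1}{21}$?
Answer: $\frac{168521719}{2708682} \approx 62.215$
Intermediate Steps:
$Q = \frac{1}{21} \approx 0.047619$
$z{\left(x,h \right)} = \frac{127}{21} + x$ ($z{\left(x,h \right)} = \left(x + 6\right) + \frac{1}{21} = \left(6 + x\right) + \frac{1}{21} = \frac{127}{21} + x$)
$\frac{1223}{2082} - \frac{3818}{z{\left(-68,-59 \right)}} = \frac{1223}{2082} - \frac{3818}{\frac{127}{21} - 68} = 1223 \cdot \frac{1}{2082} - \frac{3818}{- \frac{1301}{21}} = \frac{1223}{2082} - - \frac{80178}{1301} = \frac{1223}{2082} + \frac{80178}{1301} = \frac{168521719}{2708682}$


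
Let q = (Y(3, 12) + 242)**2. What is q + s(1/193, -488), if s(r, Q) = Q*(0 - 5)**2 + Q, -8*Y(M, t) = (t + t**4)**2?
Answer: 2895483383599728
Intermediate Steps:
Y(M, t) = -(t + t**4)**2/8
q = 2895483383612416 (q = (-1/8*12**2*(1 + 12**3)**2 + 242)**2 = (-1/8*144*(1 + 1728)**2 + 242)**2 = (-1/8*144*1729**2 + 242)**2 = (-1/8*144*2989441 + 242)**2 = (-53809938 + 242)**2 = (-53809696)**2 = 2895483383612416)
s(r, Q) = 26*Q (s(r, Q) = Q*(-5)**2 + Q = Q*25 + Q = 25*Q + Q = 26*Q)
q + s(1/193, -488) = 2895483383612416 + 26*(-488) = 2895483383612416 - 12688 = 2895483383599728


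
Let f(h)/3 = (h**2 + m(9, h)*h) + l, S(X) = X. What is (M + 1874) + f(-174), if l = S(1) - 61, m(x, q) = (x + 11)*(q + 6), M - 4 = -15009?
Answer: 1831437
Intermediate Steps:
M = -15005 (M = 4 - 15009 = -15005)
m(x, q) = (6 + q)*(11 + x) (m(x, q) = (11 + x)*(6 + q) = (6 + q)*(11 + x))
l = -60 (l = 1 - 61 = -60)
f(h) = -180 + 3*h**2 + 3*h*(120 + 20*h) (f(h) = 3*((h**2 + (66 + 6*9 + 11*h + h*9)*h) - 60) = 3*((h**2 + (66 + 54 + 11*h + 9*h)*h) - 60) = 3*((h**2 + (120 + 20*h)*h) - 60) = 3*((h**2 + h*(120 + 20*h)) - 60) = 3*(-60 + h**2 + h*(120 + 20*h)) = -180 + 3*h**2 + 3*h*(120 + 20*h))
(M + 1874) + f(-174) = (-15005 + 1874) + (-180 + 63*(-174)**2 + 360*(-174)) = -13131 + (-180 + 63*30276 - 62640) = -13131 + (-180 + 1907388 - 62640) = -13131 + 1844568 = 1831437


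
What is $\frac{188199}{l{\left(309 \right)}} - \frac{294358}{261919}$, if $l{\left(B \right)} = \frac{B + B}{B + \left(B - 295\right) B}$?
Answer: $\frac{739392819499}{523838} \approx 1.4115 \cdot 10^{6}$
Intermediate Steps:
$l{\left(B \right)} = \frac{2 B}{B + B \left(-295 + B\right)}$ ($l{\left(B \right)} = \frac{2 B}{B + \left(B - 295\right) B} = \frac{2 B}{B + \left(-295 + B\right) B} = \frac{2 B}{B + B \left(-295 + B\right)}$)
$\frac{188199}{l{\left(309 \right)}} - \frac{294358}{261919} = \frac{188199}{2 \frac{1}{-294 + 309}} - \frac{294358}{261919} = \frac{188199}{2 \cdot \frac{1}{15}} - \frac{294358}{261919} = \frac{188199}{\frac{2}{15}} - \frac{294358}{261919} = 188199 \cdot \frac{15}{2} - \frac{294358}{261919} = \frac{2822985}{2} - \frac{294358}{261919} = \frac{739392819499}{523838}$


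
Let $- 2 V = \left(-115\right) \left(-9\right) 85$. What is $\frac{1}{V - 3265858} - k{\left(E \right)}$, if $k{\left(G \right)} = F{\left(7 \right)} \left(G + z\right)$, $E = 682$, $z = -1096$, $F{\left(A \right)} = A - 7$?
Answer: $- \frac{2}{6619691} \approx -3.0213 \cdot 10^{-7}$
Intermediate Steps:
$F{\left(A \right)} = -7 + A$ ($F{\left(A \right)} = A - 7 = -7 + A$)
$V = - \frac{87975}{2}$ ($V = - \frac{\left(-115\right) \left(-9\right) 85}{2} = - \frac{1035 \cdot 85}{2} = \left(- \frac{1}{2}\right) 87975 = - \frac{87975}{2} \approx -43988.0$)
$k{\left(G \right)} = 0$ ($k{\left(G \right)} = \left(-7 + 7\right) \left(G - 1096\right) = 0 \left(-1096 + G\right) = 0$)
$\frac{1}{V - 3265858} - k{\left(E \right)} = \frac{1}{- \frac{87975}{2} - 3265858} - 0 = \frac{1}{- \frac{6619691}{2}} + 0 = - \frac{2}{6619691} + 0 = - \frac{2}{6619691}$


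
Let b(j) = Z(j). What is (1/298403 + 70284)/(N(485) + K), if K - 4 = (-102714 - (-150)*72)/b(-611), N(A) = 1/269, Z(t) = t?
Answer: 73342428716141/161156114637 ≈ 455.10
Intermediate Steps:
N(A) = 1/269
b(j) = j
K = 94358/611 (K = 4 + (-102714 - (-150)*72)/(-611) = 4 + (-102714 - 1*(-10800))*(-1/611) = 4 + (-102714 + 10800)*(-1/611) = 4 - 91914*(-1/611) = 4 + 91914/611 = 94358/611 ≈ 154.43)
(1/298403 + 70284)/(N(485) + K) = (1/298403 + 70284)/(1/269 + 94358/611) = (1/298403 + 70284)/(25382913/164359) = (20972956453/298403)*(164359/25382913) = 73342428716141/161156114637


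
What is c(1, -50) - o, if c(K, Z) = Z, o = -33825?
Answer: 33775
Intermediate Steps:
c(1, -50) - o = -50 - 1*(-33825) = -50 + 33825 = 33775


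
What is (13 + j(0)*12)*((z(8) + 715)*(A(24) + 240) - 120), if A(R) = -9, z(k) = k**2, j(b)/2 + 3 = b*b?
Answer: -10609911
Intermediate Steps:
j(b) = -6 + 2*b**2 (j(b) = -6 + 2*(b*b) = -6 + 2*b**2)
(13 + j(0)*12)*((z(8) + 715)*(A(24) + 240) - 120) = (13 + (-6 + 2*0**2)*12)*((8**2 + 715)*(-9 + 240) - 120) = (13 + (-6 + 2*0)*12)*((64 + 715)*231 - 120) = (13 + (-6 + 0)*12)*(779*231 - 120) = (13 - 6*12)*(179949 - 120) = (13 - 72)*179829 = -59*179829 = -10609911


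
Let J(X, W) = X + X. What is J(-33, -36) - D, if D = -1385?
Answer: 1319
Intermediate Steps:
J(X, W) = 2*X
J(-33, -36) - D = 2*(-33) - 1*(-1385) = -66 + 1385 = 1319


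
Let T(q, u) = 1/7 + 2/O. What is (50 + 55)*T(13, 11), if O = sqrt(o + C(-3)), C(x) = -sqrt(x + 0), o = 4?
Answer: 15 + 210/sqrt(4 - I*sqrt(3)) ≈ 113.49 + 20.409*I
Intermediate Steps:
C(x) = -sqrt(x)
O = sqrt(4 - I*sqrt(3)) (O = sqrt(4 - sqrt(-3)) = sqrt(4 - I*sqrt(3)) ≈ 2.0444 - 0.42361*I)
T(q, u) = 1/7 + 2/sqrt(4 - I*sqrt(3)) (T(q, u) = 1/7 + 2/(sqrt(4 - I*sqrt(3))) = 1*(1/7) + 2/sqrt(4 - I*sqrt(3)) = 1/7 + 2/sqrt(4 - I*sqrt(3)))
(50 + 55)*T(13, 11) = (50 + 55)*(1/7 + 2/sqrt(4 - I*sqrt(3))) = 105*(1/7 + 2/sqrt(4 - I*sqrt(3))) = 15 + 210/sqrt(4 - I*sqrt(3))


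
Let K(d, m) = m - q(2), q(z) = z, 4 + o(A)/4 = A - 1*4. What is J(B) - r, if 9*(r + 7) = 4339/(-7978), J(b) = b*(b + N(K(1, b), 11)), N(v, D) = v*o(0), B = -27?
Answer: -1746220301/71802 ≈ -24320.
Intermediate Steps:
o(A) = -32 + 4*A (o(A) = -16 + 4*(A - 1*4) = -16 + 4*(A - 4) = -16 + 4*(-4 + A) = -16 + (-16 + 4*A) = -32 + 4*A)
K(d, m) = -2 + m (K(d, m) = m - 1*2 = m - 2 = -2 + m)
N(v, D) = -32*v (N(v, D) = v*(-32 + 4*0) = v*(-32 + 0) = v*(-32) = -32*v)
J(b) = b*(64 - 31*b) (J(b) = b*(b - 32*(-2 + b)) = b*(b + (64 - 32*b)) = b*(64 - 31*b))
r = -506953/71802 (r = -7 + (4339/(-7978))/9 = -7 + (4339*(-1/7978))/9 = -7 + (1/9)*(-4339/7978) = -7 - 4339/71802 = -506953/71802 ≈ -7.0604)
J(B) - r = -27*(64 - 31*(-27)) - 1*(-506953/71802) = -27*(64 + 837) + 506953/71802 = -27*901 + 506953/71802 = -24327 + 506953/71802 = -1746220301/71802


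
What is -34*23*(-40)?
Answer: 31280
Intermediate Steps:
-34*23*(-40) = -782*(-40) = 31280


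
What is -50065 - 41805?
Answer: -91870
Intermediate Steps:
-50065 - 41805 = -91870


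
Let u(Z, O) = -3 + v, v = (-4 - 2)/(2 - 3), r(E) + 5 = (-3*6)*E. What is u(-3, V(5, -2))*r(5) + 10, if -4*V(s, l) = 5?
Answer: -275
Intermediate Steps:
V(s, l) = -5/4 (V(s, l) = -¼*5 = -5/4)
r(E) = -5 - 18*E (r(E) = -5 + (-3*6)*E = -5 - 18*E)
v = 6 (v = -6/(-1) = -6*(-1) = 6)
u(Z, O) = 3 (u(Z, O) = -3 + 6 = 3)
u(-3, V(5, -2))*r(5) + 10 = 3*(-5 - 18*5) + 10 = 3*(-5 - 90) + 10 = 3*(-95) + 10 = -285 + 10 = -275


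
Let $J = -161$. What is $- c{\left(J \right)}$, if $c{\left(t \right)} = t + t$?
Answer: $322$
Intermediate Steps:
$c{\left(t \right)} = 2 t$
$- c{\left(J \right)} = - 2 \left(-161\right) = \left(-1\right) \left(-322\right) = 322$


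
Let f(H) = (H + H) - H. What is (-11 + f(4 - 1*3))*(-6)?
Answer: 60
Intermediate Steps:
f(H) = H (f(H) = 2*H - H = H)
(-11 + f(4 - 1*3))*(-6) = (-11 + (4 - 1*3))*(-6) = (-11 + (4 - 3))*(-6) = (-11 + 1)*(-6) = -10*(-6) = 60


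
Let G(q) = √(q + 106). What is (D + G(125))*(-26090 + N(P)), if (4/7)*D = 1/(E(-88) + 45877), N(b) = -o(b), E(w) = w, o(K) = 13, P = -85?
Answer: -60907/61052 - 26103*√231 ≈ -3.9673e+5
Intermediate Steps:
G(q) = √(106 + q)
N(b) = -13 (N(b) = -1*13 = -13)
D = 7/183156 (D = 7/(4*(-88 + 45877)) = (7/4)/45789 = (7/4)*(1/45789) = 7/183156 ≈ 3.8219e-5)
(D + G(125))*(-26090 + N(P)) = (7/183156 + √(106 + 125))*(-26090 - 13) = (7/183156 + √231)*(-26103) = -60907/61052 - 26103*√231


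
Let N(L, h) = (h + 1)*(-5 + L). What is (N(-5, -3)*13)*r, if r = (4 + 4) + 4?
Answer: 3120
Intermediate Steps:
N(L, h) = (1 + h)*(-5 + L)
r = 12 (r = 8 + 4 = 12)
(N(-5, -3)*13)*r = ((-5 - 5 - 5*(-3) - 5*(-3))*13)*12 = ((-5 - 5 + 15 + 15)*13)*12 = (20*13)*12 = 260*12 = 3120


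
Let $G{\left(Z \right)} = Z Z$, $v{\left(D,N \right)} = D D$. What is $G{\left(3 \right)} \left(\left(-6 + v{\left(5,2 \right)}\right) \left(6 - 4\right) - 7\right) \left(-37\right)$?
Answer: $-10323$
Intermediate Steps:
$v{\left(D,N \right)} = D^{2}$
$G{\left(Z \right)} = Z^{2}$
$G{\left(3 \right)} \left(\left(-6 + v{\left(5,2 \right)}\right) \left(6 - 4\right) - 7\right) \left(-37\right) = 3^{2} \left(\left(-6 + 5^{2}\right) \left(6 - 4\right) - 7\right) \left(-37\right) = 9 \left(\left(-6 + 25\right) 2 - 7\right) \left(-37\right) = 9 \left(19 \cdot 2 - 7\right) \left(-37\right) = 9 \left(38 - 7\right) \left(-37\right) = 9 \cdot 31 \left(-37\right) = 279 \left(-37\right) = -10323$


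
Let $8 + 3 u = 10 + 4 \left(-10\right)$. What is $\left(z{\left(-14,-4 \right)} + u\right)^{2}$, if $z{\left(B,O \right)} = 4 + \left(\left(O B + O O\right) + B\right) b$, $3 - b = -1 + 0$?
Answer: $\frac{448900}{9} \approx 49878.0$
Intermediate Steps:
$b = 4$ ($b = 3 - \left(-1 + 0\right) = 3 - -1 = 3 + 1 = 4$)
$u = - \frac{38}{3}$ ($u = - \frac{8}{3} + \frac{10 + 4 \left(-10\right)}{3} = - \frac{8}{3} + \frac{10 - 40}{3} = - \frac{8}{3} + \frac{1}{3} \left(-30\right) = - \frac{8}{3} - 10 = - \frac{38}{3} \approx -12.667$)
$z{\left(B,O \right)} = 4 + 4 B + 4 O^{2} + 4 B O$ ($z{\left(B,O \right)} = 4 + \left(\left(O B + O O\right) + B\right) 4 = 4 + \left(\left(B O + O^{2}\right) + B\right) 4 = 4 + \left(\left(O^{2} + B O\right) + B\right) 4 = 4 + \left(B + O^{2} + B O\right) 4 = 4 + \left(4 B + 4 O^{2} + 4 B O\right) = 4 + 4 B + 4 O^{2} + 4 B O$)
$\left(z{\left(-14,-4 \right)} + u\right)^{2} = \left(\left(4 + 4 \left(-14\right) + 4 \left(-4\right)^{2} + 4 \left(-14\right) \left(-4\right)\right) - \frac{38}{3}\right)^{2} = \left(\left(4 - 56 + 4 \cdot 16 + 224\right) - \frac{38}{3}\right)^{2} = \left(\left(4 - 56 + 64 + 224\right) - \frac{38}{3}\right)^{2} = \left(236 - \frac{38}{3}\right)^{2} = \left(\frac{670}{3}\right)^{2} = \frac{448900}{9}$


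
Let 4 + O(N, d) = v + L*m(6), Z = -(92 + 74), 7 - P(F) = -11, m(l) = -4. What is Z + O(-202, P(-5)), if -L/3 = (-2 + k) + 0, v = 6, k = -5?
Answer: -248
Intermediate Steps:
P(F) = 18 (P(F) = 7 - 1*(-11) = 7 + 11 = 18)
L = 21 (L = -3*((-2 - 5) + 0) = -3*(-7 + 0) = -3*(-7) = 21)
Z = -166 (Z = -1*166 = -166)
O(N, d) = -82 (O(N, d) = -4 + (6 + 21*(-4)) = -4 + (6 - 84) = -4 - 78 = -82)
Z + O(-202, P(-5)) = -166 - 82 = -248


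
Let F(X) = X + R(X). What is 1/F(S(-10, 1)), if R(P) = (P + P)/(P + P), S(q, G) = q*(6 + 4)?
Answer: -1/99 ≈ -0.010101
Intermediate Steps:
S(q, G) = 10*q (S(q, G) = q*10 = 10*q)
R(P) = 1 (R(P) = (2*P)/((2*P)) = (2*P)*(1/(2*P)) = 1)
F(X) = 1 + X (F(X) = X + 1 = 1 + X)
1/F(S(-10, 1)) = 1/(1 + 10*(-10)) = 1/(1 - 100) = 1/(-99) = -1/99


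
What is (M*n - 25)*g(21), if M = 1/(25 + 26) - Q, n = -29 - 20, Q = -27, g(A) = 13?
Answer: -894361/51 ≈ -17537.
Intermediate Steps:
n = -49
M = 1378/51 (M = 1/(25 + 26) - 1*(-27) = 1/51 + 27 = 1378/51 ≈ 27.020)
(M*n - 25)*g(21) = ((1378/51)*(-49) - 25)*13 = (-67522/51 - 25)*13 = -68797/51*13 = -894361/51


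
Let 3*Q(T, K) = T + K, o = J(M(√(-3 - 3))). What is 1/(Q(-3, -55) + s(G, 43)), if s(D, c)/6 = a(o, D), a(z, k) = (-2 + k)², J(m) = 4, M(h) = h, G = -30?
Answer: 3/18374 ≈ 0.00016327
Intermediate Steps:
o = 4
Q(T, K) = K/3 + T/3 (Q(T, K) = (T + K)/3 = (K + T)/3 = K/3 + T/3)
s(D, c) = 6*(-2 + D)²
1/(Q(-3, -55) + s(G, 43)) = 1/(((⅓)*(-55) + (⅓)*(-3)) + 6*(-2 - 30)²) = 1/((-55/3 - 1) + 6*(-32)²) = 1/(-58/3 + 6*1024) = 1/(-58/3 + 6144) = 1/(18374/3) = 3/18374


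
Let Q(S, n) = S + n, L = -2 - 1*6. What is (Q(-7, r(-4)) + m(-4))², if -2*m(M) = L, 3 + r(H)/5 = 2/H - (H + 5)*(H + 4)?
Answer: 1681/4 ≈ 420.25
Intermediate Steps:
L = -8 (L = -2 - 6 = -8)
r(H) = -15 + 10/H - 5*(4 + H)*(5 + H) (r(H) = -15 + 5*(2/H - (H + 5)*(H + 4)) = -15 + 5*(2/H - (5 + H)*(4 + H)) = -15 + 5*(2/H - (4 + H)*(5 + H)) = -15 + (10/H - 5*(4 + H)*(5 + H)) = -15 + 10/H - 5*(4 + H)*(5 + H))
m(M) = 4 (m(M) = -½*(-8) = 4)
(Q(-7, r(-4)) + m(-4))² = ((-7 + (-115 - 45*(-4) - 5*(-4)² + 10/(-4))) + 4)² = ((-7 + (-115 + 180 - 5*16 + 10*(-¼))) + 4)² = ((-7 + (-115 + 180 - 80 - 5/2)) + 4)² = ((-7 - 35/2) + 4)² = (-49/2 + 4)² = (-41/2)² = 1681/4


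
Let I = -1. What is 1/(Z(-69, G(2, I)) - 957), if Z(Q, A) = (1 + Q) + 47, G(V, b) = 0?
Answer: -1/978 ≈ -0.0010225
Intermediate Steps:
Z(Q, A) = 48 + Q
1/(Z(-69, G(2, I)) - 957) = 1/((48 - 69) - 957) = 1/(-21 - 957) = 1/(-978) = -1/978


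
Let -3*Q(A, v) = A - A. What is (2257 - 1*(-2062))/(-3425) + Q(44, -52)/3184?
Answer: -4319/3425 ≈ -1.2610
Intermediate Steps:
Q(A, v) = 0 (Q(A, v) = -(A - A)/3 = -⅓*0 = 0)
(2257 - 1*(-2062))/(-3425) + Q(44, -52)/3184 = (2257 - 1*(-2062))/(-3425) + 0/3184 = (2257 + 2062)*(-1/3425) + 0*(1/3184) = 4319*(-1/3425) + 0 = -4319/3425 + 0 = -4319/3425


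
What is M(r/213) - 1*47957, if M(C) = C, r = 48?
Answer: -3404931/71 ≈ -47957.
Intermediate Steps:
M(r/213) - 1*47957 = 48/213 - 1*47957 = 48*(1/213) - 47957 = 16/71 - 47957 = -3404931/71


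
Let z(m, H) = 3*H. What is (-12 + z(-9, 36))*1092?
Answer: 104832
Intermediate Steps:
(-12 + z(-9, 36))*1092 = (-12 + 3*36)*1092 = (-12 + 108)*1092 = 96*1092 = 104832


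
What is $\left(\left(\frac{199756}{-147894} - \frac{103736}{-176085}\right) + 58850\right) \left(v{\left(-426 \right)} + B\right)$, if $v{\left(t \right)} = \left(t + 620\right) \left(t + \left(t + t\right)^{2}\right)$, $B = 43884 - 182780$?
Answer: $\frac{35913661346160109624544}{4340319165} \approx 8.2744 \cdot 10^{12}$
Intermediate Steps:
$B = -138896$
$v{\left(t \right)} = \left(620 + t\right) \left(t + 4 t^{2}\right)$ ($v{\left(t \right)} = \left(620 + t\right) \left(t + \left(2 t\right)^{2}\right) = \left(620 + t\right) \left(t + 4 t^{2}\right)$)
$\left(\left(\frac{199756}{-147894} - \frac{103736}{-176085}\right) + 58850\right) \left(v{\left(-426 \right)} + B\right) = \left(\left(\frac{199756}{-147894} - \frac{103736}{-176085}\right) + 58850\right) \left(- 426 \left(620 + 4 \left(-426\right)^{2} + 2481 \left(-426\right)\right) - 138896\right) = \left(\left(199756 \left(- \frac{1}{147894}\right) - - \frac{103736}{176085}\right) + 58850\right) \left(- 426 \left(620 + 4 \cdot 181476 - 1056906\right) - 138896\right) = \left(\left(- \frac{99878}{73947} + \frac{103736}{176085}\right) + 58850\right) \left(- 426 \left(620 + 725904 - 1056906\right) - 138896\right) = \left(- \frac{3305350546}{4340319165} + 58850\right) \left(\left(-426\right) \left(-330382\right) - 138896\right) = \frac{255424477509704 \left(140742732 - 138896\right)}{4340319165} = \frac{255424477509704}{4340319165} \cdot 140603836 = \frac{35913661346160109624544}{4340319165}$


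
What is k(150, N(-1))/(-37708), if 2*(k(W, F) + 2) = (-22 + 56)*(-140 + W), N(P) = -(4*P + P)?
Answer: -42/9427 ≈ -0.0044553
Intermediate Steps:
N(P) = -5*P
k(W, F) = -2382 + 17*W (k(W, F) = -2 + ((-22 + 56)*(-140 + W))/2 = -2 + (34*(-140 + W))/2 = -2 + (-4760 + 34*W)/2 = -2 + (-2380 + 17*W) = -2382 + 17*W)
k(150, N(-1))/(-37708) = (-2382 + 17*150)/(-37708) = (-2382 + 2550)*(-1/37708) = 168*(-1/37708) = -42/9427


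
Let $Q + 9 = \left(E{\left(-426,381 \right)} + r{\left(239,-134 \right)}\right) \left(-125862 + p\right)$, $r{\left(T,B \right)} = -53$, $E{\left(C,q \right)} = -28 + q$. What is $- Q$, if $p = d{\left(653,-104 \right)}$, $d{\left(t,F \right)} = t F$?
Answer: $58132209$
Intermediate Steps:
$d{\left(t,F \right)} = F t$
$p = -67912$ ($p = \left(-104\right) 653 = -67912$)
$Q = -58132209$ ($Q = -9 + \left(\left(-28 + 381\right) - 53\right) \left(-125862 - 67912\right) = -9 + \left(353 - 53\right) \left(-193774\right) = -9 + 300 \left(-193774\right) = -9 - 58132200 = -58132209$)
$- Q = \left(-1\right) \left(-58132209\right) = 58132209$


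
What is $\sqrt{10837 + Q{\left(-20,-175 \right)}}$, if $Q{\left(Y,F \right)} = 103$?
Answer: $2 \sqrt{2735} \approx 104.59$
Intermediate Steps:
$\sqrt{10837 + Q{\left(-20,-175 \right)}} = \sqrt{10837 + 103} = \sqrt{10940} = 2 \sqrt{2735}$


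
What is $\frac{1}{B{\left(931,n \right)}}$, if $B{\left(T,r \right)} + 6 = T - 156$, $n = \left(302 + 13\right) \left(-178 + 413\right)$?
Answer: $\frac{1}{769} \approx 0.0013004$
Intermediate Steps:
$n = 74025$ ($n = 315 \cdot 235 = 74025$)
$B{\left(T,r \right)} = -162 + T$ ($B{\left(T,r \right)} = -6 + \left(T - 156\right) = -6 + \left(-156 + T\right) = -162 + T$)
$\frac{1}{B{\left(931,n \right)}} = \frac{1}{-162 + 931} = \frac{1}{769}$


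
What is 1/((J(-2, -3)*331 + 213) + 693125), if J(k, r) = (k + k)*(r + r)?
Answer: 1/701282 ≈ 1.4260e-6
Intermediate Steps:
J(k, r) = 4*k*r (J(k, r) = (2*k)*(2*r) = 4*k*r)
1/((J(-2, -3)*331 + 213) + 693125) = 1/(((4*(-2)*(-3))*331 + 213) + 693125) = 1/((24*331 + 213) + 693125) = 1/((7944 + 213) + 693125) = 1/(8157 + 693125) = 1/701282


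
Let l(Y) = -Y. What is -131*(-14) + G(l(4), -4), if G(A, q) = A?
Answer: 1830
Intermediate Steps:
-131*(-14) + G(l(4), -4) = -131*(-14) - 1*4 = 1834 - 4 = 1830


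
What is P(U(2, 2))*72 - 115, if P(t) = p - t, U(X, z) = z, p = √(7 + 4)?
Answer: -259 + 72*√11 ≈ -20.203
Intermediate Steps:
p = √11 ≈ 3.3166
P(t) = √11 - t
P(U(2, 2))*72 - 115 = (√11 - 1*2)*72 - 115 = (√11 - 2)*72 - 115 = (-2 + √11)*72 - 115 = (-144 + 72*√11) - 115 = -259 + 72*√11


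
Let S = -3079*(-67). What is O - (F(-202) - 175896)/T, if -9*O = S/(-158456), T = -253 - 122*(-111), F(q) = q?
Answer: 253875489869/18951496056 ≈ 13.396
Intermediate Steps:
T = 13289 (T = -253 + 13542 = 13289)
S = 206293
O = 206293/1426104 (O = -206293/(9*(-158456)) = -206293*(-1)/(9*158456) = -⅑*(-206293/158456) = 206293/1426104 ≈ 0.14465)
O - (F(-202) - 175896)/T = 206293/1426104 - (-202 - 175896)/13289 = 206293/1426104 - (-176098)/13289 = 206293/1426104 - 1*(-176098/13289) = 206293/1426104 + 176098/13289 = 253875489869/18951496056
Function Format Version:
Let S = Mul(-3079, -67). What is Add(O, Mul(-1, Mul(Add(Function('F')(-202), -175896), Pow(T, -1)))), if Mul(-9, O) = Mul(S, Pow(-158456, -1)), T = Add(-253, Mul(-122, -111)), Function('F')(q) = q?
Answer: Rational(253875489869, 18951496056) ≈ 13.396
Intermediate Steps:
T = 13289 (T = Add(-253, 13542) = 13289)
S = 206293
O = Rational(206293, 1426104) (O = Mul(Rational(-1, 9), Mul(206293, Pow(-158456, -1))) = Mul(Rational(-1, 9), Mul(206293, Rational(-1, 158456))) = Mul(Rational(-1, 9), Rational(-206293, 158456)) = Rational(206293, 1426104) ≈ 0.14465)
Add(O, Mul(-1, Mul(Add(Function('F')(-202), -175896), Pow(T, -1)))) = Add(Rational(206293, 1426104), Mul(-1, Mul(Add(-202, -175896), Pow(13289, -1)))) = Add(Rational(206293, 1426104), Mul(-1, Mul(-176098, Rational(1, 13289)))) = Add(Rational(206293, 1426104), Mul(-1, Rational(-176098, 13289))) = Add(Rational(206293, 1426104), Rational(176098, 13289)) = Rational(253875489869, 18951496056)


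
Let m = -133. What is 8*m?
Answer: -1064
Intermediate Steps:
8*m = 8*(-133) = -1064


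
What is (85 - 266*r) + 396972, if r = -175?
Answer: 443607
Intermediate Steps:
(85 - 266*r) + 396972 = (85 - 266*(-175)) + 396972 = (85 + 46550) + 396972 = 46635 + 396972 = 443607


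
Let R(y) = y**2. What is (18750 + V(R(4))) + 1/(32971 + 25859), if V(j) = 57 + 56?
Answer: 1109710291/58830 ≈ 18863.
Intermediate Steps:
V(j) = 113
(18750 + V(R(4))) + 1/(32971 + 25859) = (18750 + 113) + 1/(32971 + 25859) = 18863 + 1/58830 = 1109710291/58830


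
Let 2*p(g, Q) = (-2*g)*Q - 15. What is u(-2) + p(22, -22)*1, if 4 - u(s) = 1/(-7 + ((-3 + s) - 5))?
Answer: 16339/34 ≈ 480.56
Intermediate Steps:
p(g, Q) = -15/2 - Q*g (p(g, Q) = ((-2*g)*Q - 15)/2 = (-2*Q*g - 15)/2 = (-15 - 2*Q*g)/2 = -15/2 - Q*g)
u(s) = 4 - 1/(-15 + s) (u(s) = 4 - 1/(-7 + ((-3 + s) - 5)) = 4 - 1/(-7 + (-8 + s)) = 4 - 1/(-15 + s))
u(-2) + p(22, -22)*1 = (-61 + 4*(-2))/(-15 - 2) + (-15/2 - 1*(-22)*22)*1 = (-61 - 8)/(-17) + (-15/2 + 484)*1 = -1/17*(-69) + (953/2)*1 = 69/17 + 953/2 = 16339/34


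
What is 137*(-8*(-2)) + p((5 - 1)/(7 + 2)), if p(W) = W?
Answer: 19732/9 ≈ 2192.4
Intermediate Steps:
137*(-8*(-2)) + p((5 - 1)/(7 + 2)) = 137*(-8*(-2)) + (5 - 1)/(7 + 2) = 137*16 + 4/9 = 2192 + 4*(⅑) = 2192 + 4/9 = 19732/9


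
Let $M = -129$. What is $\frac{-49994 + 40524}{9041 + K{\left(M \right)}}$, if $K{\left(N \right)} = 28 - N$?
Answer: $- \frac{4735}{4599} \approx -1.0296$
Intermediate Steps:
$\frac{-49994 + 40524}{9041 + K{\left(M \right)}} = \frac{-49994 + 40524}{9041 + \left(28 - -129\right)} = - \frac{9470}{9041 + \left(28 + 129\right)} = - \frac{9470}{9041 + 157} = - \frac{9470}{9198} = \left(-9470\right) \frac{1}{9198} = - \frac{4735}{4599}$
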